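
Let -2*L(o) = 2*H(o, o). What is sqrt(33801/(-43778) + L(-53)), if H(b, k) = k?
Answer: sqrt(100095463874)/43778 ≈ 7.2269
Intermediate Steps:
L(o) = -o
sqrt(33801/(-43778) + L(-53)) = sqrt(33801/(-43778) - 1*(-53)) = sqrt(33801*(-1/43778) + 53) = sqrt(-33801/43778 + 53) = sqrt(2286433/43778) = sqrt(100095463874)/43778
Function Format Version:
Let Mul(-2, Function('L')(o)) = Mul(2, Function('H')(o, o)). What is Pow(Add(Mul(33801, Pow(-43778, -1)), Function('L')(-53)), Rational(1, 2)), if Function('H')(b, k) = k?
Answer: Mul(Rational(1, 43778), Pow(100095463874, Rational(1, 2))) ≈ 7.2269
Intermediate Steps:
Function('L')(o) = Mul(-1, o) (Function('L')(o) = Mul(Rational(-1, 2), Mul(2, o)) = Mul(-1, o))
Pow(Add(Mul(33801, Pow(-43778, -1)), Function('L')(-53)), Rational(1, 2)) = Pow(Add(Mul(33801, Pow(-43778, -1)), Mul(-1, -53)), Rational(1, 2)) = Pow(Add(Mul(33801, Rational(-1, 43778)), 53), Rational(1, 2)) = Pow(Add(Rational(-33801, 43778), 53), Rational(1, 2)) = Pow(Rational(2286433, 43778), Rational(1, 2)) = Mul(Rational(1, 43778), Pow(100095463874, Rational(1, 2)))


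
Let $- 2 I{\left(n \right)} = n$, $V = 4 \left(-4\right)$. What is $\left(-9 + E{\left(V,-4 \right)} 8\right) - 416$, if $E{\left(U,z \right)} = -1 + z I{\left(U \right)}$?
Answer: $-689$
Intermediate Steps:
$V = -16$
$I{\left(n \right)} = - \frac{n}{2}$
$E{\left(U,z \right)} = -1 - \frac{U z}{2}$ ($E{\left(U,z \right)} = -1 + z \left(- \frac{U}{2}\right) = -1 - \frac{U z}{2}$)
$\left(-9 + E{\left(V,-4 \right)} 8\right) - 416 = \left(-9 + \left(-1 - \left(-8\right) \left(-4\right)\right) 8\right) - 416 = \left(-9 + \left(-1 - 32\right) 8\right) - 416 = \left(-9 - 264\right) - 416 = -273 - 416 = -689$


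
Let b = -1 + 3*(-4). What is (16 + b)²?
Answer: 9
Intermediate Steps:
b = -13 (b = -1 - 12 = -13)
(16 + b)² = (16 - 13)² = 3² = 9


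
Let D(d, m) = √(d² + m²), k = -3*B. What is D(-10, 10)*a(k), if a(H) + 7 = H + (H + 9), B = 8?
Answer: -460*√2 ≈ -650.54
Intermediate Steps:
k = -24 (k = -3*8 = -24)
a(H) = 2 + 2*H (a(H) = -7 + (H + (H + 9)) = -7 + (H + (9 + H)) = -7 + (9 + 2*H) = 2 + 2*H)
D(-10, 10)*a(k) = √((-10)² + 10²)*(2 + 2*(-24)) = √(100 + 100)*(2 - 48) = √200*(-46) = (10*√2)*(-46) = -460*√2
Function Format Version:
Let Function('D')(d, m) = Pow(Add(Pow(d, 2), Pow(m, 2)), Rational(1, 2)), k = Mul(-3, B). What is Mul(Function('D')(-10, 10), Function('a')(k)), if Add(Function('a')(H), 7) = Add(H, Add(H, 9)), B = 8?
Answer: Mul(-460, Pow(2, Rational(1, 2))) ≈ -650.54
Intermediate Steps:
k = -24 (k = Mul(-3, 8) = -24)
Function('a')(H) = Add(2, Mul(2, H)) (Function('a')(H) = Add(-7, Add(H, Add(H, 9))) = Add(-7, Add(H, Add(9, H))) = Add(-7, Add(9, Mul(2, H))) = Add(2, Mul(2, H)))
Mul(Function('D')(-10, 10), Function('a')(k)) = Mul(Pow(Add(Pow(-10, 2), Pow(10, 2)), Rational(1, 2)), Add(2, Mul(2, -24))) = Mul(Pow(Add(100, 100), Rational(1, 2)), Add(2, -48)) = Mul(Pow(200, Rational(1, 2)), -46) = Mul(Mul(10, Pow(2, Rational(1, 2))), -46) = Mul(-460, Pow(2, Rational(1, 2)))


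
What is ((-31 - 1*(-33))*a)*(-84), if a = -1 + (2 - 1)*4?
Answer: -504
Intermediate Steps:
a = 3 (a = -1 + 1*4 = -1 + 4 = 3)
((-31 - 1*(-33))*a)*(-84) = ((-31 - 1*(-33))*3)*(-84) = ((-31 + 33)*3)*(-84) = (2*3)*(-84) = 6*(-84) = -504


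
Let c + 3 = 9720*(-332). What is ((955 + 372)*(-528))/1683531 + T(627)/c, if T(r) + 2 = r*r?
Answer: -324765392405/603647436537 ≈ -0.53800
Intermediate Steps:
T(r) = -2 + r² (T(r) = -2 + r*r = -2 + r²)
c = -3227043 (c = -3 + 9720*(-332) = -3 - 3227040 = -3227043)
((955 + 372)*(-528))/1683531 + T(627)/c = ((955 + 372)*(-528))/1683531 + (-2 + 627²)/(-3227043) = (1327*(-528))*(1/1683531) + (-2 + 393129)*(-1/3227043) = -700656*1/1683531 + 393127*(-1/3227043) = -233552/561177 - 393127/3227043 = -324765392405/603647436537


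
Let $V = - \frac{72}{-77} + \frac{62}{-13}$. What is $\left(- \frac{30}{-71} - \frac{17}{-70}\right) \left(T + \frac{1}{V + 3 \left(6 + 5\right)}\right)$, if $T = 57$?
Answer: $\frac{2753269306}{72549575} \approx 37.95$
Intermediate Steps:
$V = - \frac{3838}{1001}$ ($V = \left(-72\right) \left(- \frac{1}{77}\right) + 62 \left(- \frac{1}{13}\right) = \frac{72}{77} - \frac{62}{13} = - \frac{3838}{1001} \approx -3.8342$)
$\left(- \frac{30}{-71} - \frac{17}{-70}\right) \left(T + \frac{1}{V + 3 \left(6 + 5\right)}\right) = \left(- \frac{30}{-71} - \frac{17}{-70}\right) \left(57 + \frac{1}{- \frac{3838}{1001} + 3 \left(6 + 5\right)}\right) = \left(\left(-30\right) \left(- \frac{1}{71}\right) - - \frac{17}{70}\right) \left(57 + \frac{1}{- \frac{3838}{1001} + 3 \cdot 11}\right) = \left(\frac{30}{71} + \frac{17}{70}\right) \left(57 + \frac{1}{- \frac{3838}{1001} + 33}\right) = \frac{3307 \left(57 + \frac{1}{\frac{29195}{1001}}\right)}{4970} = \frac{3307 \left(57 + \frac{1001}{29195}\right)}{4970} = \frac{3307}{4970} \cdot \frac{1665116}{29195} = \frac{2753269306}{72549575}$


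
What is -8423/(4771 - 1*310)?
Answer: -8423/4461 ≈ -1.8881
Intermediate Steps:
-8423/(4771 - 1*310) = -8423/(4771 - 310) = -8423/4461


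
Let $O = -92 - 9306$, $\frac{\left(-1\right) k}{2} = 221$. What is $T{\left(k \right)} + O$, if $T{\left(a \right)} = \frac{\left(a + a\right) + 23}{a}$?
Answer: $- \frac{4153055}{442} \approx -9396.0$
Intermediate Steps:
$k = -442$ ($k = \left(-2\right) 221 = -442$)
$O = -9398$ ($O = -92 - 9306 = -9398$)
$T{\left(a \right)} = \frac{23 + 2 a}{a}$ ($T{\left(a \right)} = \frac{2 a + 23}{a} = \frac{23 + 2 a}{a}$)
$T{\left(k \right)} + O = \left(2 + \frac{23}{-442}\right) - 9398 = \left(2 + 23 \left(- \frac{1}{442}\right)\right) - 9398 = \left(2 - \frac{23}{442}\right) - 9398 = \frac{861}{442} - 9398 = - \frac{4153055}{442}$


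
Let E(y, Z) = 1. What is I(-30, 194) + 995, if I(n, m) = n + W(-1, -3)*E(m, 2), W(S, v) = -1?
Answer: 964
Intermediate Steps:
I(n, m) = -1 + n (I(n, m) = n - 1*1 = n - 1 = -1 + n)
I(-30, 194) + 995 = (-1 - 30) + 995 = -31 + 995 = 964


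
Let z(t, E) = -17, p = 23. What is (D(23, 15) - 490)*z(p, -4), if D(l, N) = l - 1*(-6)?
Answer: 7837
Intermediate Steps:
D(l, N) = 6 + l (D(l, N) = l + 6 = 6 + l)
(D(23, 15) - 490)*z(p, -4) = ((6 + 23) - 490)*(-17) = (29 - 490)*(-17) = -461*(-17) = 7837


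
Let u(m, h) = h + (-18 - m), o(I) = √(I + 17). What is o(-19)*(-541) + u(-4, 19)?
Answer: 5 - 541*I*√2 ≈ 5.0 - 765.09*I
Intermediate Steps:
o(I) = √(17 + I)
u(m, h) = -18 + h - m
o(-19)*(-541) + u(-4, 19) = √(17 - 19)*(-541) + (-18 + 19 - 1*(-4)) = √(-2)*(-541) + (-18 + 19 + 4) = (I*√2)*(-541) + 5 = -541*I*√2 + 5 = 5 - 541*I*√2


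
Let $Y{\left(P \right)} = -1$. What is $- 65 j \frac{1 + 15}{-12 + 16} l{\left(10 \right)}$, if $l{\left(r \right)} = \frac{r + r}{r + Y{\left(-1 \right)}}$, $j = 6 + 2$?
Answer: $- \frac{41600}{9} \approx -4622.2$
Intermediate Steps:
$j = 8$
$l{\left(r \right)} = \frac{2 r}{-1 + r}$ ($l{\left(r \right)} = \frac{r + r}{r - 1} = \frac{2 r}{-1 + r}$)
$- 65 j \frac{1 + 15}{-12 + 16} l{\left(10 \right)} = - 65 \cdot 8 \frac{1 + 15}{-12 + 16} \cdot 2 \cdot 10 \frac{1}{-1 + 10} = - 65 \cdot 8 \cdot \frac{16}{4} \cdot 2 \cdot 10 \cdot \frac{1}{9} = - 65 \cdot 8 \cdot 16 \cdot \frac{1}{4} \cdot 2 \cdot 10 \cdot \frac{1}{9} = - 65 \cdot 8 \cdot 4 \cdot \frac{20}{9} = \left(-65\right) 32 \cdot \frac{20}{9} = \left(-2080\right) \frac{20}{9} = - \frac{41600}{9}$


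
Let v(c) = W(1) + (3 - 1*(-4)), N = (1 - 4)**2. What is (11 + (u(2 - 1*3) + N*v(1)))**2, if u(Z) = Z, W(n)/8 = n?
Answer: 21025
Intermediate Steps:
N = 9 (N = (-3)**2 = 9)
W(n) = 8*n
v(c) = 15 (v(c) = 8*1 + (3 - 1*(-4)) = 8 + (3 + 4) = 8 + 7 = 15)
(11 + (u(2 - 1*3) + N*v(1)))**2 = (11 + ((2 - 1*3) + 9*15))**2 = (11 + ((2 - 3) + 135))**2 = (11 + (-1 + 135))**2 = (11 + 134)**2 = 145**2 = 21025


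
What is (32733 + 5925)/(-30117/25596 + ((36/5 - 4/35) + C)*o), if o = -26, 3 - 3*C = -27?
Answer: -11544051960/133006901 ≈ -86.793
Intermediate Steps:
C = 10 (C = 1 - ⅓*(-27) = 1 + 9 = 10)
(32733 + 5925)/(-30117/25596 + ((36/5 - 4/35) + C)*o) = (32733 + 5925)/(-30117/25596 + ((36/5 - 4/35) + 10)*(-26)) = 38658/(-30117*1/25596 + ((36*(⅕) - 4*1/35) + 10)*(-26)) = 38658/(-10039/8532 + ((36/5 - 4/35) + 10)*(-26)) = 38658/(-10039/8532 + (248/35 + 10)*(-26)) = 38658/(-10039/8532 + (598/35)*(-26)) = 38658/(-10039/8532 - 15548/35) = 38658/(-133006901/298620) = 38658*(-298620/133006901) = -11544051960/133006901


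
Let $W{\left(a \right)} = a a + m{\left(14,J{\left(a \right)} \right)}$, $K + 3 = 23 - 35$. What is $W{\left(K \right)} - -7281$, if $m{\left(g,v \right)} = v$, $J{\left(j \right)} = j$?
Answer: $7491$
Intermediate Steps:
$K = -15$ ($K = -3 + \left(23 - 35\right) = -3 - 12 = -15$)
$W{\left(a \right)} = a + a^{2}$ ($W{\left(a \right)} = a a + a = a^{2} + a = a + a^{2}$)
$W{\left(K \right)} - -7281 = - 15 \left(1 - 15\right) - -7281 = \left(-15\right) \left(-14\right) + 7281 = 210 + 7281 = 7491$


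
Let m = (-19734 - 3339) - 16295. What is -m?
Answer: 39368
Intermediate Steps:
m = -39368 (m = -23073 - 16295 = -39368)
-m = -1*(-39368) = 39368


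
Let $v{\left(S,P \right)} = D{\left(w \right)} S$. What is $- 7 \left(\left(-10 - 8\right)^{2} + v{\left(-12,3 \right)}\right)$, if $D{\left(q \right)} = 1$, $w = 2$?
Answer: $-2184$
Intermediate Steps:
$v{\left(S,P \right)} = S$ ($v{\left(S,P \right)} = 1 S = S$)
$- 7 \left(\left(-10 - 8\right)^{2} + v{\left(-12,3 \right)}\right) = - 7 \left(\left(-10 - 8\right)^{2} - 12\right) = - 7 \left(\left(-18\right)^{2} - 12\right) = - 7 \left(324 - 12\right) = \left(-7\right) 312 = -2184$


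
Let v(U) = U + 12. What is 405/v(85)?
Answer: 405/97 ≈ 4.1753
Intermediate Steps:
v(U) = 12 + U
405/v(85) = 405/(12 + 85) = 405/97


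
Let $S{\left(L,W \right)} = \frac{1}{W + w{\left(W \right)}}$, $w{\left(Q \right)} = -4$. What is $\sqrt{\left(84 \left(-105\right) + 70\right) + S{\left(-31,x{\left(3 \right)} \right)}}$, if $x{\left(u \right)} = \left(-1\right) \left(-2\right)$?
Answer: $\frac{i \sqrt{35002}}{2} \approx 93.544 i$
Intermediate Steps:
$x{\left(u \right)} = 2$
$S{\left(L,W \right)} = \frac{1}{-4 + W}$ ($S{\left(L,W \right)} = \frac{1}{W - 4} = \frac{1}{-4 + W}$)
$\sqrt{\left(84 \left(-105\right) + 70\right) + S{\left(-31,x{\left(3 \right)} \right)}} = \sqrt{\left(84 \left(-105\right) + 70\right) + \frac{1}{-4 + 2}} = \sqrt{\left(-8820 + 70\right) + \frac{1}{-2}} = \sqrt{-8750 - \frac{1}{2}} = \sqrt{- \frac{17501}{2}} = \frac{i \sqrt{35002}}{2}$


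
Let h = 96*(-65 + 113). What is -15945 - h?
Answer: -20553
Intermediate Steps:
h = 4608 (h = 96*48 = 4608)
-15945 - h = -15945 - 1*4608 = -15945 - 4608 = -20553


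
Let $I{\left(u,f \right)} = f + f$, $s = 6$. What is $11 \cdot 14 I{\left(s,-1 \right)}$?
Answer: $-308$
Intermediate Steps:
$I{\left(u,f \right)} = 2 f$
$11 \cdot 14 I{\left(s,-1 \right)} = 11 \cdot 14 \cdot 2 \left(-1\right) = 154 \left(-2\right) = -308$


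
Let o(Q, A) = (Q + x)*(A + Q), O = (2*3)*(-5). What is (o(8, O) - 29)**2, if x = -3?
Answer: 19321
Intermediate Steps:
O = -30 (O = 6*(-5) = -30)
o(Q, A) = (-3 + Q)*(A + Q) (o(Q, A) = (Q - 3)*(A + Q) = (-3 + Q)*(A + Q))
(o(8, O) - 29)**2 = ((8**2 - 3*(-30) - 3*8 - 30*8) - 29)**2 = ((64 + 90 - 24 - 240) - 29)**2 = (-110 - 29)**2 = (-139)**2 = 19321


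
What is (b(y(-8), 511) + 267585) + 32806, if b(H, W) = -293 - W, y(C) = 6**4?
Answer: 299587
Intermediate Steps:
y(C) = 1296
(b(y(-8), 511) + 267585) + 32806 = ((-293 - 1*511) + 267585) + 32806 = ((-293 - 511) + 267585) + 32806 = (-804 + 267585) + 32806 = 266781 + 32806 = 299587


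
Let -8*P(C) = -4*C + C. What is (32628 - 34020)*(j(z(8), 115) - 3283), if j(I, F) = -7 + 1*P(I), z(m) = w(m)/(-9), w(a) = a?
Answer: 4580144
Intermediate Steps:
P(C) = 3*C/8 (P(C) = -(-4*C + C)/8 = -(-3)*C/8 = 3*C/8)
z(m) = -m/9 (z(m) = m/(-9) = m*(-1/9) = -m/9)
j(I, F) = -7 + 3*I/8 (j(I, F) = -7 + 1*(3*I/8) = -7 + 3*I/8)
(32628 - 34020)*(j(z(8), 115) - 3283) = (32628 - 34020)*((-7 + 3*(-1/9*8)/8) - 3283) = -1392*((-7 + (3/8)*(-8/9)) - 3283) = -1392*((-7 - 1/3) - 3283) = -1392*(-22/3 - 3283) = -1392*(-9871/3) = 4580144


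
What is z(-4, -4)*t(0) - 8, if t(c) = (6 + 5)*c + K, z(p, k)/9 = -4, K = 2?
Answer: -80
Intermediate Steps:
z(p, k) = -36 (z(p, k) = 9*(-4) = -36)
t(c) = 2 + 11*c (t(c) = (6 + 5)*c + 2 = 11*c + 2 = 2 + 11*c)
z(-4, -4)*t(0) - 8 = -36*(2 + 11*0) - 8 = -36*(2 + 0) - 8 = -36*2 - 8 = -72 - 8 = -80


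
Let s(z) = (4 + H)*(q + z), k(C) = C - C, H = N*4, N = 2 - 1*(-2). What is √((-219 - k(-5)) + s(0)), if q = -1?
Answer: I*√239 ≈ 15.46*I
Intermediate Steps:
N = 4 (N = 2 + 2 = 4)
H = 16 (H = 4*4 = 16)
k(C) = 0
s(z) = -20 + 20*z (s(z) = (4 + 16)*(-1 + z) = 20*(-1 + z) = -20 + 20*z)
√((-219 - k(-5)) + s(0)) = √((-219 - 1*0) + (-20 + 20*0)) = √((-219 + 0) + (-20 + 0)) = √(-219 - 20) = √(-239) = I*√239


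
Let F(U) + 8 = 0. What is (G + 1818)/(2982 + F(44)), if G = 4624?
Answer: 3221/1487 ≈ 2.1661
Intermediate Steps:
F(U) = -8 (F(U) = -8 + 0 = -8)
(G + 1818)/(2982 + F(44)) = (4624 + 1818)/(2982 - 8) = 6442/2974 = 6442*(1/2974) = 3221/1487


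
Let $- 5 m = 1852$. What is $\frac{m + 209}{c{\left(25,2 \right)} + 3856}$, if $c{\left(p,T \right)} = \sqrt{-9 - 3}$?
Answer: $- \frac{777948}{18585935} + \frac{807 i \sqrt{3}}{37171870} \approx -0.041857 + 3.7603 \cdot 10^{-5} i$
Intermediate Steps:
$c{\left(p,T \right)} = 2 i \sqrt{3}$ ($c{\left(p,T \right)} = \sqrt{-12} = 2 i \sqrt{3}$)
$m = - \frac{1852}{5}$ ($m = \left(- \frac{1}{5}\right) 1852 = - \frac{1852}{5} \approx -370.4$)
$\frac{m + 209}{c{\left(25,2 \right)} + 3856} = \frac{- \frac{1852}{5} + 209}{2 i \sqrt{3} + 3856} = - \frac{807}{5 \left(3856 + 2 i \sqrt{3}\right)}$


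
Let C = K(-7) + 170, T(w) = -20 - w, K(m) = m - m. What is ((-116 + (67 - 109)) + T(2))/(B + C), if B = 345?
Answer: -36/103 ≈ -0.34951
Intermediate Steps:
K(m) = 0
C = 170 (C = 0 + 170 = 170)
((-116 + (67 - 109)) + T(2))/(B + C) = ((-116 + (67 - 109)) + (-20 - 1*2))/(345 + 170) = ((-116 - 42) + (-20 - 2))/515 = (-158 - 22)*(1/515) = -180*1/515 = -36/103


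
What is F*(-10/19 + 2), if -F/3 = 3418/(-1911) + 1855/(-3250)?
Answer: 450874/43225 ≈ 10.431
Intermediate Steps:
F = 225437/31850 (F = -3*(3418/(-1911) + 1855/(-3250)) = -3*(3418*(-1/1911) + 1855*(-1/3250)) = -3*(-3418/1911 - 371/650) = -3*(-225437/95550) = 225437/31850 ≈ 7.0781)
F*(-10/19 + 2) = 225437*(-10/19 + 2)/31850 = (225437/31850)*(28/19) = 450874/43225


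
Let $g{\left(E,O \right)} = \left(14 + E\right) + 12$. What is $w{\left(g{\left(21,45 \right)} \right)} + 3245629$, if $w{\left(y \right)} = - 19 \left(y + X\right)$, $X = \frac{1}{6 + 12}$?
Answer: $\frac{58405229}{18} \approx 3.2447 \cdot 10^{6}$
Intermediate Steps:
$g{\left(E,O \right)} = 26 + E$
$X = \frac{1}{18} \approx 0.055556$
$w{\left(y \right)} = - \frac{19}{18} - 19 y$ ($w{\left(y \right)} = - 19 \left(y + \frac{1}{18}\right) = - 19 \left(\frac{1}{18} + y\right) = - \frac{19}{18} - 19 y$)
$w{\left(g{\left(21,45 \right)} \right)} + 3245629 = \left(- \frac{19}{18} - 19 \left(26 + 21\right)\right) + 3245629 = \left(- \frac{19}{18} - 893\right) + 3245629 = - \frac{16093}{18} + 3245629 = \frac{58405229}{18}$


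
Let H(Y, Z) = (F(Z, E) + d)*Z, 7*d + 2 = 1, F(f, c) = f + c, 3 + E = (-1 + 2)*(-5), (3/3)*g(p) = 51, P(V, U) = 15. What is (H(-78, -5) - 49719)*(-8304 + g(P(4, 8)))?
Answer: 409788567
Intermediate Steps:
g(p) = 51
E = -8 (E = -3 + (-1 + 2)*(-5) = -3 + 1*(-5) = -3 - 5 = -8)
F(f, c) = c + f
d = -⅐ (d = -2/7 + (⅐)*1 = -2/7 + ⅐ = -⅐ ≈ -0.14286)
H(Y, Z) = Z*(-57/7 + Z) (H(Y, Z) = ((-8 + Z) - ⅐)*Z = (-57/7 + Z)*Z = Z*(-57/7 + Z))
(H(-78, -5) - 49719)*(-8304 + g(P(4, 8))) = ((⅐)*(-5)*(-57 + 7*(-5)) - 49719)*(-8304 + 51) = ((⅐)*(-5)*(-57 - 35) - 49719)*(-8253) = ((⅐)*(-5)*(-92) - 49719)*(-8253) = (460/7 - 49719)*(-8253) = -347573/7*(-8253) = 409788567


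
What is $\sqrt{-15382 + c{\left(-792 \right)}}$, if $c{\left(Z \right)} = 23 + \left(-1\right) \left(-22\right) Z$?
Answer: $i \sqrt{32783} \approx 181.06 i$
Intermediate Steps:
$c{\left(Z \right)} = 23 + 22 Z$
$\sqrt{-15382 + c{\left(-792 \right)}} = \sqrt{-15382 + \left(23 + 22 \left(-792\right)\right)} = \sqrt{-15382 + \left(23 - 17424\right)} = \sqrt{-15382 - 17401} = \sqrt{-32783} = i \sqrt{32783}$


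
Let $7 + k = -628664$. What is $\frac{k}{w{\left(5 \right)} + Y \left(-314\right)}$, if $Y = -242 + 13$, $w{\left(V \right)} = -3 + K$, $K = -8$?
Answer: $- \frac{209557}{23965} \approx -8.7443$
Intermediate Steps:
$w{\left(V \right)} = -11$ ($w{\left(V \right)} = -3 - 8 = -11$)
$Y = -229$
$k = -628671$ ($k = -7 - 628664 = -628671$)
$\frac{k}{w{\left(5 \right)} + Y \left(-314\right)} = - \frac{628671}{-11 - -71906} = - \frac{628671}{-11 + 71906} = - \frac{628671}{71895} = \left(-628671\right) \frac{1}{71895} = - \frac{209557}{23965}$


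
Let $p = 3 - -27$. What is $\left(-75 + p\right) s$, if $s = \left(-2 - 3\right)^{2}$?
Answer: $-1125$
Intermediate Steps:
$p = 30$ ($p = 3 + 27 = 30$)
$s = 25$ ($s = \left(-5\right)^{2} = 25$)
$\left(-75 + p\right) s = \left(-75 + 30\right) 25 = \left(-45\right) 25 = -1125$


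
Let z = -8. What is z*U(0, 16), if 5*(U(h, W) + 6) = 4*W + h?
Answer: -272/5 ≈ -54.400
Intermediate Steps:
U(h, W) = -6 + h/5 + 4*W/5 (U(h, W) = -6 + (4*W + h)/5 = -6 + (h + 4*W)/5 = -6 + (h/5 + 4*W/5) = -6 + h/5 + 4*W/5)
z*U(0, 16) = -8*(-6 + (⅕)*0 + (⅘)*16) = -8*(-6 + 0 + 64/5) = -8*34/5 = -272/5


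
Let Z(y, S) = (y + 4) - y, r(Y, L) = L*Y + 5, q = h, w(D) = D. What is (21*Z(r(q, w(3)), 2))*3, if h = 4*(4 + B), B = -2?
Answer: 252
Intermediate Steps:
h = 8 (h = 4*(4 - 2) = 4*2 = 8)
q = 8
r(Y, L) = 5 + L*Y
Z(y, S) = 4 (Z(y, S) = (4 + y) - y = 4)
(21*Z(r(q, w(3)), 2))*3 = (21*4)*3 = 84*3 = 252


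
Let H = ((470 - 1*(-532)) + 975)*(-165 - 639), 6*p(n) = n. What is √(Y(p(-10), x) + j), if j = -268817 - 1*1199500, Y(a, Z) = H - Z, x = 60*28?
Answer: 3*I*√339945 ≈ 1749.1*I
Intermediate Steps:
p(n) = n/6
H = -1589508 (H = ((470 + 532) + 975)*(-804) = (1002 + 975)*(-804) = 1977*(-804) = -1589508)
x = 1680
Y(a, Z) = -1589508 - Z
j = -1468317 (j = -268817 - 1199500 = -1468317)
√(Y(p(-10), x) + j) = √((-1589508 - 1*1680) - 1468317) = √((-1589508 - 1680) - 1468317) = √(-1591188 - 1468317) = √(-3059505) = 3*I*√339945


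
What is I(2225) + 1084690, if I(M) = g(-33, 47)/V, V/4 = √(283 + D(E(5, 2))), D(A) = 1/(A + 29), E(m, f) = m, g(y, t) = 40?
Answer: 1084690 + 10*√327182/9623 ≈ 1.0847e+6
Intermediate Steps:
D(A) = 1/(29 + A)
V = 2*√327182/17 (V = 4*√(283 + 1/(29 + 5)) = 4*√(283 + 1/34) = 4*√(9623/34) = 4*(√327182/34) = 2*√327182/17 ≈ 67.294)
I(M) = 10*√327182/9623 (I(M) = 40/((2*√327182/17)) = 40*(√327182/38492) = 10*√327182/9623)
I(2225) + 1084690 = 10*√327182/9623 + 1084690 = 1084690 + 10*√327182/9623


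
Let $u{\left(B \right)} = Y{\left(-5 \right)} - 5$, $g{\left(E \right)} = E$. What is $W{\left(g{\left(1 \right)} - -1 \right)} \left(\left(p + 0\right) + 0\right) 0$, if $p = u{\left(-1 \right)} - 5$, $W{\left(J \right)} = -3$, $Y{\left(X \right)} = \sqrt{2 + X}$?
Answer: $0$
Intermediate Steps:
$u{\left(B \right)} = -5 + i \sqrt{3}$ ($u{\left(B \right)} = \sqrt{2 - 5} - 5 = \sqrt{-3} - 5 = i \sqrt{3} - 5 = -5 + i \sqrt{3}$)
$p = -10 + i \sqrt{3}$ ($p = \left(-5 + i \sqrt{3}\right) - 5 = -10 + i \sqrt{3} \approx -10.0 + 1.732 i$)
$W{\left(g{\left(1 \right)} - -1 \right)} \left(\left(p + 0\right) + 0\right) 0 = - 3 \left(\left(\left(-10 + i \sqrt{3}\right) + 0\right) + 0\right) 0 = - 3 \left(\left(-10 + i \sqrt{3}\right) + 0\right) 0 = - 3 \left(-10 + i \sqrt{3}\right) 0 = \left(30 - 3 i \sqrt{3}\right) 0 = 0$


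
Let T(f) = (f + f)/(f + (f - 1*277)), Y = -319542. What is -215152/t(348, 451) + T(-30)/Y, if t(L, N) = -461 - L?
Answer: 3861463963478/14519615681 ≈ 265.95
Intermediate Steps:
T(f) = 2*f/(-277 + 2*f) (T(f) = (2*f)/(f + (f - 277)) = (2*f)/(f + (-277 + f)) = (2*f)/(-277 + 2*f) = 2*f/(-277 + 2*f))
-215152/t(348, 451) + T(-30)/Y = -215152/(-461 - 1*348) + (2*(-30)/(-277 + 2*(-30)))/(-319542) = -215152/(-461 - 348) + (2*(-30)/(-277 - 60))*(-1/319542) = -215152/(-809) + (2*(-30)/(-337))*(-1/319542) = -215152*(-1/809) + (2*(-30)*(-1/337))*(-1/319542) = 215152/809 + (60/337)*(-1/319542) = 215152/809 - 10/17947609 = 3861463963478/14519615681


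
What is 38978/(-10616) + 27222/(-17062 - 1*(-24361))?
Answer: 748055/12914364 ≈ 0.057924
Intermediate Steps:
38978/(-10616) + 27222/(-17062 - 1*(-24361)) = 38978*(-1/10616) + 27222/(-17062 + 24361) = -19489/5308 + 27222/7299 = -19489/5308 + 27222*(1/7299) = -19489/5308 + 9074/2433 = 748055/12914364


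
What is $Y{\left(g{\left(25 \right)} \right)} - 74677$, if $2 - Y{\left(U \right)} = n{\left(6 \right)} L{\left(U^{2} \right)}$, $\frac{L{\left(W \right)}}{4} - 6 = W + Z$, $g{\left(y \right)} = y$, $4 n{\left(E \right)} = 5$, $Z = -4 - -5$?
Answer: $-77835$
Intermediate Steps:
$Z = 1$ ($Z = -4 + 5 = 1$)
$n{\left(E \right)} = \frac{5}{4}$ ($n{\left(E \right)} = \frac{1}{4} \cdot 5 = \frac{5}{4}$)
$L{\left(W \right)} = 28 + 4 W$ ($L{\left(W \right)} = 24 + 4 \left(W + 1\right) = 24 + 4 \left(1 + W\right) = 24 + \left(4 + 4 W\right) = 28 + 4 W$)
$Y{\left(U \right)} = -33 - 5 U^{2}$ ($Y{\left(U \right)} = 2 - \frac{5 \left(28 + 4 U^{2}\right)}{4} = 2 - \left(35 + 5 U^{2}\right) = -33 - 5 U^{2}$)
$Y{\left(g{\left(25 \right)} \right)} - 74677 = \left(-33 - 5 \cdot 25^{2}\right) - 74677 = \left(-33 - 3125\right) - 74677 = -3158 - 74677 = -77835$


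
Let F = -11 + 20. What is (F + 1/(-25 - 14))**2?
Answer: 122500/1521 ≈ 80.539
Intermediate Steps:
F = 9
(F + 1/(-25 - 14))**2 = (9 + 1/(-25 - 14))**2 = (9 + 1/(-39))**2 = (9 - 1/39)**2 = (350/39)**2 = 122500/1521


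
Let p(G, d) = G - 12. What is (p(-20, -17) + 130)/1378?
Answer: 49/689 ≈ 0.071118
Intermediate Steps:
p(G, d) = -12 + G
(p(-20, -17) + 130)/1378 = ((-12 - 20) + 130)/1378 = (-32 + 130)*(1/1378) = 98*(1/1378) = 49/689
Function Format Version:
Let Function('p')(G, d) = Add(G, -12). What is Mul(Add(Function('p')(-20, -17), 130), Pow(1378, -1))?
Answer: Rational(49, 689) ≈ 0.071118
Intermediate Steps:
Function('p')(G, d) = Add(-12, G)
Mul(Add(Function('p')(-20, -17), 130), Pow(1378, -1)) = Mul(Add(Add(-12, -20), 130), Pow(1378, -1)) = Mul(Add(-32, 130), Rational(1, 1378)) = Mul(98, Rational(1, 1378)) = Rational(49, 689)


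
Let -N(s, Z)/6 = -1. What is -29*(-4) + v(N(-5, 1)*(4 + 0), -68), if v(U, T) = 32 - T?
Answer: 216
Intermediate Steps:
N(s, Z) = 6 (N(s, Z) = -6*(-1) = 6)
-29*(-4) + v(N(-5, 1)*(4 + 0), -68) = -29*(-4) + (32 - 1*(-68)) = 116 + (32 + 68) = 116 + 100 = 216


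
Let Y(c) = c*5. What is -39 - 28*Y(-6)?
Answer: 801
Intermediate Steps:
Y(c) = 5*c
-39 - 28*Y(-6) = -39 - 140*(-6) = -39 - 28*(-30) = -39 + 840 = 801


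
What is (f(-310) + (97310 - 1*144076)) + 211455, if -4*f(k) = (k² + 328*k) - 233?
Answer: 664569/4 ≈ 1.6614e+5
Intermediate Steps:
f(k) = 233/4 - 82*k - k²/4 (f(k) = -((k² + 328*k) - 233)/4 = -(-233 + k² + 328*k)/4 = 233/4 - 82*k - k²/4)
(f(-310) + (97310 - 1*144076)) + 211455 = ((233/4 - 82*(-310) - ¼*(-310)²) + (97310 - 1*144076)) + 211455 = ((233/4 + 25420 - ¼*96100) + (97310 - 144076)) + 211455 = ((233/4 + 25420 - 24025) - 46766) + 211455 = (5813/4 - 46766) + 211455 = -181251/4 + 211455 = 664569/4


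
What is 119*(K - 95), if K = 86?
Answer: -1071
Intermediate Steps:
119*(K - 95) = 119*(86 - 95) = 119*(-9) = -1071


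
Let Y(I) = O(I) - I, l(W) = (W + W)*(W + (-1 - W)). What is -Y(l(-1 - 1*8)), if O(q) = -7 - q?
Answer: 43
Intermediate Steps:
l(W) = -2*W (l(W) = (2*W)*(-1) = -2*W)
Y(I) = -7 - 2*I (Y(I) = (-7 - I) - I = -7 - 2*I)
-Y(l(-1 - 1*8)) = -(-7 - (-4)*(-1 - 1*8)) = -(-7 - (-4)*(-1 - 8)) = -(-7 - (-4)*(-9)) = -(-7 - 2*18) = -(-7 - 36) = -1*(-43) = 43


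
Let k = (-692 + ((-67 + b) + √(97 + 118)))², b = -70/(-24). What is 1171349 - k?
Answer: 86323967/144 + 9073*√215/6 ≈ 6.2165e+5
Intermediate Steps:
b = 35/12 (b = -70*(-1/24) = 35/12 ≈ 2.9167)
k = (-9073/12 + √215)² (k = (-692 + ((-67 + 35/12) + √(97 + 118)))² = (-692 + (-769/12 + √215))² = (-9073/12 + √215)² ≈ 5.4970e+5)
1171349 - k = 1171349 - (82350289/144 - 9073*√215/6) = 1171349 + (-82350289/144 + 9073*√215/6) = 86323967/144 + 9073*√215/6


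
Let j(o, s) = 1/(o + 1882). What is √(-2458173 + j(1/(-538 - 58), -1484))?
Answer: I*√3092740114208839777/1121671 ≈ 1567.9*I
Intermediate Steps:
j(o, s) = 1/(1882 + o)
√(-2458173 + j(1/(-538 - 58), -1484)) = √(-2458173 + 1/(1882 + 1/(-538 - 58))) = √(-2458173 + 1/(1882 + 1/(-596))) = √(-2458173 + 1/(1882 - 1/596)) = √(-2458173 + 1/(1121671/596)) = √(-2458173 + 596/1121671) = √(-2757261366487/1121671) = I*√3092740114208839777/1121671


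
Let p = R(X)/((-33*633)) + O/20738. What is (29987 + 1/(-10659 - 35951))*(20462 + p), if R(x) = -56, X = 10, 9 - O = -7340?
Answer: 1376606422548352852293/2243474375780 ≈ 6.1360e+8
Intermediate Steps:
O = 7349 (O = 9 - 1*(-7340) = 9 + 7340 = 7349)
p = 154674589/433196082 (p = -56/((-33*633)) + 7349/20738 = -56/(-20889) + 7349*(1/20738) = -56*(-1/20889) + 7349/20738 = 56/20889 + 7349/20738 = 154674589/433196082 ≈ 0.35705)
(29987 + 1/(-10659 - 35951))*(20462 + p) = (29987 + 1/(-10659 - 35951))*(20462 + 154674589/433196082) = (29987 + 1/(-46610))*(8864212904473/433196082) = (29987 - 1/46610)*(8864212904473/433196082) = (1397694069/46610)*(8864212904473/433196082) = 1376606422548352852293/2243474375780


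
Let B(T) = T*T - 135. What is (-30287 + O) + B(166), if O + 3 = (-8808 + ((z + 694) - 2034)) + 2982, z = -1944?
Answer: -11979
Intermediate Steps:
B(T) = -135 + T² (B(T) = T² - 135 = -135 + T²)
O = -9113 (O = -3 + ((-8808 + ((-1944 + 694) - 2034)) + 2982) = -3 + ((-8808 + (-1250 - 2034)) + 2982) = -3 + ((-8808 - 3284) + 2982) = -3 + (-12092 + 2982) = -3 - 9110 = -9113)
(-30287 + O) + B(166) = (-30287 - 9113) + (-135 + 166²) = -39400 + (-135 + 27556) = -39400 + 27421 = -11979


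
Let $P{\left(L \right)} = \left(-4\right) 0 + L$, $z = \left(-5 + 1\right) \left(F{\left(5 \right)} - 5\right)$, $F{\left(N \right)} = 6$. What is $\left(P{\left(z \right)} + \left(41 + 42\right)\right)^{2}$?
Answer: $6241$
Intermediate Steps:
$z = -4$ ($z = \left(-5 + 1\right) \left(6 - 5\right) = \left(-4\right) 1 = -4$)
$P{\left(L \right)} = L$ ($P{\left(L \right)} = 0 + L = L$)
$\left(P{\left(z \right)} + \left(41 + 42\right)\right)^{2} = \left(-4 + \left(41 + 42\right)\right)^{2} = \left(-4 + 83\right)^{2} = 79^{2} = 6241$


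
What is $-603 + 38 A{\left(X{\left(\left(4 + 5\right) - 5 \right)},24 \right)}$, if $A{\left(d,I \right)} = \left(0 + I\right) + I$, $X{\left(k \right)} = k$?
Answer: $1221$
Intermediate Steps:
$A{\left(d,I \right)} = 2 I$ ($A{\left(d,I \right)} = I + I = 2 I$)
$-603 + 38 A{\left(X{\left(\left(4 + 5\right) - 5 \right)},24 \right)} = -603 + 38 \cdot 2 \cdot 24 = -603 + 38 \cdot 48 = -603 + 1824 = 1221$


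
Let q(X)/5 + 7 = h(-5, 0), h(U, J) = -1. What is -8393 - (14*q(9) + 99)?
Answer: -7932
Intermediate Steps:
q(X) = -40 (q(X) = -35 + 5*(-1) = -35 - 5 = -40)
-8393 - (14*q(9) + 99) = -8393 - (14*(-40) + 99) = -8393 - (-560 + 99) = -8393 - 1*(-461) = -8393 + 461 = -7932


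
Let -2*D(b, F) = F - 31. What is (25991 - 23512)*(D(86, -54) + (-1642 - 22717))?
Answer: -120561207/2 ≈ -6.0281e+7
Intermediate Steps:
D(b, F) = 31/2 - F/2 (D(b, F) = -(F - 31)/2 = -(-31 + F)/2 = 31/2 - F/2)
(25991 - 23512)*(D(86, -54) + (-1642 - 22717)) = (25991 - 23512)*((31/2 - ½*(-54)) + (-1642 - 22717)) = 2479*((31/2 + 27) - 24359) = 2479*(85/2 - 24359) = 2479*(-48633/2) = -120561207/2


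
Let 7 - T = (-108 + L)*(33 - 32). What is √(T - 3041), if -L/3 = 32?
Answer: I*√2830 ≈ 53.198*I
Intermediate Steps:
L = -96 (L = -3*32 = -96)
T = 211 (T = 7 - (-108 - 96)*(33 - 32) = 7 - (-204) = 7 - 1*(-204) = 7 + 204 = 211)
√(T - 3041) = √(211 - 3041) = √(-2830) = I*√2830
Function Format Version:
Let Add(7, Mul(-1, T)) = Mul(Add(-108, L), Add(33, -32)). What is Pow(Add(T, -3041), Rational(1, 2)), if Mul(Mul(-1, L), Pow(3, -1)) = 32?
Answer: Mul(I, Pow(2830, Rational(1, 2))) ≈ Mul(53.198, I)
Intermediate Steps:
L = -96 (L = Mul(-3, 32) = -96)
T = 211 (T = Add(7, Mul(-1, Mul(Add(-108, -96), Add(33, -32)))) = Add(7, Mul(-1, Mul(-204, 1))) = Add(7, Mul(-1, -204)) = Add(7, 204) = 211)
Pow(Add(T, -3041), Rational(1, 2)) = Pow(Add(211, -3041), Rational(1, 2)) = Pow(-2830, Rational(1, 2)) = Mul(I, Pow(2830, Rational(1, 2)))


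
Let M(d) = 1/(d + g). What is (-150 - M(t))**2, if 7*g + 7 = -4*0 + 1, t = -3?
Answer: 16345849/729 ≈ 22422.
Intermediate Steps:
g = -6/7 (g = -1 + (-4*0 + 1)/7 = -1 + (0 + 1)/7 = -1 + (1/7)*1 = -1 + 1/7 = -6/7 ≈ -0.85714)
M(d) = 1/(-6/7 + d) (M(d) = 1/(d - 6/7) = 1/(-6/7 + d))
(-150 - M(t))**2 = (-150 - 7/(-6 + 7*(-3)))**2 = (-150 - 7/(-6 - 21))**2 = (-150 - 7/(-27))**2 = (-150 - 7*(-1)/27)**2 = (-150 - 1*(-7/27))**2 = (-150 + 7/27)**2 = (-4043/27)**2 = 16345849/729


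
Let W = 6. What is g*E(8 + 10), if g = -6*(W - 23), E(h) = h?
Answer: 1836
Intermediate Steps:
g = 102 (g = -6*(6 - 23) = -6*(-17) = 102)
g*E(8 + 10) = 102*(8 + 10) = 102*18 = 1836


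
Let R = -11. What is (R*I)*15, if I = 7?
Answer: -1155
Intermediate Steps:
(R*I)*15 = -11*7*15 = -77*15 = -1155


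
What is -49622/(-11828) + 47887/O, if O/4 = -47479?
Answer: 2214401079/561581612 ≈ 3.9431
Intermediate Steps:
O = -189916 (O = 4*(-47479) = -189916)
-49622/(-11828) + 47887/O = -49622/(-11828) + 47887/(-189916) = -49622*(-1/11828) + 47887*(-1/189916) = 24811/5914 - 47887/189916 = 2214401079/561581612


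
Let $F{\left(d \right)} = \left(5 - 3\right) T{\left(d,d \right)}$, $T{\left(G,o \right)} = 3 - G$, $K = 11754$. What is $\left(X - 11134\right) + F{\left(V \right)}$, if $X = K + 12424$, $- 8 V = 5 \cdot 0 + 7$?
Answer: $\frac{52207}{4} \approx 13052.0$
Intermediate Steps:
$V = - \frac{7}{8}$ ($V = - \frac{5 \cdot 0 + 7}{8} = - \frac{0 + 7}{8} = \left(- \frac{1}{8}\right) 7 = - \frac{7}{8} \approx -0.875$)
$F{\left(d \right)} = 6 - 2 d$ ($F{\left(d \right)} = \left(5 - 3\right) \left(3 - d\right) = 2 \left(3 - d\right) = 6 - 2 d$)
$X = 24178$ ($X = 11754 + 12424 = 24178$)
$\left(X - 11134\right) + F{\left(V \right)} = \left(24178 - 11134\right) + \left(6 - - \frac{7}{4}\right) = 13044 + \left(6 + \frac{7}{4}\right) = 13044 + \frac{31}{4} = \frac{52207}{4}$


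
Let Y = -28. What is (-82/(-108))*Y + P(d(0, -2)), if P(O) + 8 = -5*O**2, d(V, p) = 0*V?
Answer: -790/27 ≈ -29.259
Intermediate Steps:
d(V, p) = 0
P(O) = -8 - 5*O**2
(-82/(-108))*Y + P(d(0, -2)) = -82/(-108)*(-28) + (-8 - 5*0**2) = -82*(-1/108)*(-28) + (-8 - 5*0) = (41/54)*(-28) + (-8 + 0) = -574/27 - 8 = -790/27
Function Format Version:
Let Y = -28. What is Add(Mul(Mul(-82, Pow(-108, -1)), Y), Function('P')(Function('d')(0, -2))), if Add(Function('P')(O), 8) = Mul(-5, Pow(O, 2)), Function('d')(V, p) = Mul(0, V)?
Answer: Rational(-790, 27) ≈ -29.259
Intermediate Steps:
Function('d')(V, p) = 0
Function('P')(O) = Add(-8, Mul(-5, Pow(O, 2)))
Add(Mul(Mul(-82, Pow(-108, -1)), Y), Function('P')(Function('d')(0, -2))) = Add(Mul(Mul(-82, Pow(-108, -1)), -28), Add(-8, Mul(-5, Pow(0, 2)))) = Add(Mul(Mul(-82, Rational(-1, 108)), -28), Add(-8, Mul(-5, 0))) = Add(Mul(Rational(41, 54), -28), Add(-8, 0)) = Add(Rational(-574, 27), -8) = Rational(-790, 27)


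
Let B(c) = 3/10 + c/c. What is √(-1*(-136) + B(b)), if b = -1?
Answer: √13730/10 ≈ 11.718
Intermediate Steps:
B(c) = 13/10 (B(c) = 3*(⅒) + 1 = 3/10 + 1 = 13/10)
√(-1*(-136) + B(b)) = √(-1*(-136) + 13/10) = √(136 + 13/10) = √(1373/10) = √13730/10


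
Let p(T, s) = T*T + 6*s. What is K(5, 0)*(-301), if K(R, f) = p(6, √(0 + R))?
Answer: -10836 - 1806*√5 ≈ -14874.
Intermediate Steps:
p(T, s) = T² + 6*s
K(R, f) = 36 + 6*√R (K(R, f) = 6² + 6*√(0 + R) = 36 + 6*√R)
K(5, 0)*(-301) = (36 + 6*√5)*(-301) = -10836 - 1806*√5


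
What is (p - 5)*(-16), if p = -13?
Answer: 288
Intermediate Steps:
(p - 5)*(-16) = (-13 - 5)*(-16) = -18*(-16) = 288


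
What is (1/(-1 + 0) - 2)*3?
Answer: -9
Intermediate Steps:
(1/(-1 + 0) - 2)*3 = (1/(-1) - 2)*3 = (-1 - 2)*3 = -3*3 = -9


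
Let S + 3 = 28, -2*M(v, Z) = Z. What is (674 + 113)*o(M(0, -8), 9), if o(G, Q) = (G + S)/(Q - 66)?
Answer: -22823/57 ≈ -400.40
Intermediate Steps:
M(v, Z) = -Z/2
S = 25 (S = -3 + 28 = 25)
o(G, Q) = (25 + G)/(-66 + Q) (o(G, Q) = (G + 25)/(Q - 66) = (25 + G)/(-66 + Q))
(674 + 113)*o(M(0, -8), 9) = (674 + 113)*((25 - ½*(-8))/(-66 + 9)) = 787*((25 + 4)/(-57)) = 787*(-1/57*29) = 787*(-29/57) = -22823/57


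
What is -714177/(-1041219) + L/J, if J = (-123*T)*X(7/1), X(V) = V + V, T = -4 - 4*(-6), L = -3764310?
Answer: 14607656851/132813268 ≈ 109.99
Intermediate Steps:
T = 20 (T = -4 + 24 = 20)
X(V) = 2*V
J = -34440 (J = (-123*20)*(2*(7/1)) = -4920*7*1 = -4920*7 = -2460*14 = -34440)
-714177/(-1041219) + L/J = -714177/(-1041219) - 3764310/(-34440) = -714177*(-1/1041219) - 3764310*(-1/34440) = 79353/115691 + 125477/1148 = 14607656851/132813268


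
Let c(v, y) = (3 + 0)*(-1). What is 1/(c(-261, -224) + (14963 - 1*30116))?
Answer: -1/15156 ≈ -6.5980e-5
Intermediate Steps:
c(v, y) = -3 (c(v, y) = 3*(-1) = -3)
1/(c(-261, -224) + (14963 - 1*30116)) = 1/(-3 + (14963 - 1*30116)) = 1/(-3 + (14963 - 30116)) = 1/(-3 - 15153) = 1/(-15156) = -1/15156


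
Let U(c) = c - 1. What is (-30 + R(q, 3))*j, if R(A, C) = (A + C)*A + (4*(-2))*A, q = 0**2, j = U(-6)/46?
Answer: 105/23 ≈ 4.5652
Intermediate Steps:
U(c) = -1 + c
j = -7/46 (j = (-1 - 6)/46 = -7*1/46 = -7/46 ≈ -0.15217)
q = 0
R(A, C) = -8*A + A*(A + C) (R(A, C) = A*(A + C) - 8*A = -8*A + A*(A + C))
(-30 + R(q, 3))*j = (-30 + 0*(-8 + 0 + 3))*(-7/46) = (-30 + 0*(-5))*(-7/46) = (-30 + 0)*(-7/46) = -30*(-7/46) = 105/23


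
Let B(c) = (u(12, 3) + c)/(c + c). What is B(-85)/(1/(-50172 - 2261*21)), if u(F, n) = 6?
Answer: -7714587/170 ≈ -45380.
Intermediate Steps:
B(c) = (6 + c)/(2*c) (B(c) = (6 + c)/(c + c) = (6 + c)/((2*c)) = (6 + c)*(1/(2*c)) = (6 + c)/(2*c))
B(-85)/(1/(-50172 - 2261*21)) = ((½)*(6 - 85)/(-85))/(1/(-50172 - 2261*21)) = ((½)*(-1/85)*(-79))/(1/(-50172 - 47481)) = 79/(170*(1/(-97653))) = 79/(170*(-1/97653)) = (79/170)*(-97653) = -7714587/170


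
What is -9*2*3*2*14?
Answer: -1512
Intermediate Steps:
-9*2*3*2*14 = -54*2*14 = -9*12*14 = -108*14 = -1512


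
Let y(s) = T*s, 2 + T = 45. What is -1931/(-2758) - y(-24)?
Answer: 2848187/2758 ≈ 1032.7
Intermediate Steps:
T = 43 (T = -2 + 45 = 43)
y(s) = 43*s
-1931/(-2758) - y(-24) = -1931/(-2758) - 43*(-24) = -1931*(-1/2758) - 1*(-1032) = 1931/2758 + 1032 = 2848187/2758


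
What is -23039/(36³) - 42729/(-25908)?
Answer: 116389151/100730304 ≈ 1.1555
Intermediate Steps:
-23039/(36³) - 42729/(-25908) = -23039/46656 - 42729*(-1/25908) = -23039*1/46656 + 14243/8636 = -23039/46656 + 14243/8636 = 116389151/100730304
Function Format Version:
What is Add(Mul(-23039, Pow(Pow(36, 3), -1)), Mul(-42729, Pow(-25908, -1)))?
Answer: Rational(116389151, 100730304) ≈ 1.1555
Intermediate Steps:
Add(Mul(-23039, Pow(Pow(36, 3), -1)), Mul(-42729, Pow(-25908, -1))) = Add(Mul(-23039, Pow(46656, -1)), Mul(-42729, Rational(-1, 25908))) = Add(Mul(-23039, Rational(1, 46656)), Rational(14243, 8636)) = Add(Rational(-23039, 46656), Rational(14243, 8636)) = Rational(116389151, 100730304)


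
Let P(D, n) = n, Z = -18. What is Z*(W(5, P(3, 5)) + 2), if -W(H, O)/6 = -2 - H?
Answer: -792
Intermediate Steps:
W(H, O) = 12 + 6*H (W(H, O) = -6*(-2 - H) = 12 + 6*H)
Z*(W(5, P(3, 5)) + 2) = -18*((12 + 6*5) + 2) = -18*((12 + 30) + 2) = -18*(42 + 2) = -18*44 = -792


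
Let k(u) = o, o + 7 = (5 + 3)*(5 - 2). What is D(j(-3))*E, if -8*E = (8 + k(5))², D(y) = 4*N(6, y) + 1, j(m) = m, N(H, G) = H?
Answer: -15625/8 ≈ -1953.1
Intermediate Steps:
o = 17 (o = -7 + (5 + 3)*(5 - 2) = -7 + 8*3 = -7 + 24 = 17)
k(u) = 17
D(y) = 25 (D(y) = 4*6 + 1 = 24 + 1 = 25)
E = -625/8 (E = -(8 + 17)²/8 = -⅛*25² = -⅛*625 = -625/8 ≈ -78.125)
D(j(-3))*E = 25*(-625/8) = -15625/8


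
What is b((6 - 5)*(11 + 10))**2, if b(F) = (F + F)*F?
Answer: 777924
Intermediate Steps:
b(F) = 2*F**2 (b(F) = (2*F)*F = 2*F**2)
b((6 - 5)*(11 + 10))**2 = (2*((6 - 5)*(11 + 10))**2)**2 = (2*(1*21)**2)**2 = (2*21**2)**2 = (2*441)**2 = 882**2 = 777924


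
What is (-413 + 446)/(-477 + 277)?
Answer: -33/200 ≈ -0.16500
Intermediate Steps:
(-413 + 446)/(-477 + 277) = 33/(-200) = 33*(-1/200) = -33/200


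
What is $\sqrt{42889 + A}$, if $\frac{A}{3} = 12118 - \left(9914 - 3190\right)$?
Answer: $\sqrt{59071} \approx 243.05$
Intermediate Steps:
$A = 16182$ ($A = 3 \left(12118 - \left(9914 - 3190\right)\right) = 3 \left(12118 - 6724\right) = 3 \cdot 5394 = 16182$)
$\sqrt{42889 + A} = \sqrt{42889 + 16182} = \sqrt{59071}$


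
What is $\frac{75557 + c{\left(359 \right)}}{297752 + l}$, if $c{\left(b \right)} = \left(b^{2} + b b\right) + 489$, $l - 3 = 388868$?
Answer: $\frac{333808}{686623} \approx 0.48616$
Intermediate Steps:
$l = 388871$ ($l = 3 + 388868 = 388871$)
$c{\left(b \right)} = 489 + 2 b^{2}$ ($c{\left(b \right)} = \left(b^{2} + b^{2}\right) + 489 = 2 b^{2} + 489 = 489 + 2 b^{2}$)
$\frac{75557 + c{\left(359 \right)}}{297752 + l} = \frac{75557 + \left(489 + 2 \cdot 359^{2}\right)}{297752 + 388871} = \frac{75557 + \left(489 + 2 \cdot 128881\right)}{686623} = \left(75557 + \left(489 + 257762\right)\right) \frac{1}{686623} = \left(75557 + 258251\right) \frac{1}{686623} = 333808 \cdot \frac{1}{686623} = \frac{333808}{686623}$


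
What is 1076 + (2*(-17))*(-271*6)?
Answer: 56360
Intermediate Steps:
1076 + (2*(-17))*(-271*6) = 1076 - 34*(-1626) = 1076 + 55284 = 56360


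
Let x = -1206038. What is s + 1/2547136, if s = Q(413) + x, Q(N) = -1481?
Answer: -3075715115583/2547136 ≈ -1.2075e+6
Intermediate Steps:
s = -1207519 (s = -1481 - 1206038 = -1207519)
s + 1/2547136 = -1207519 + 1/2547136 = -3075715115583/2547136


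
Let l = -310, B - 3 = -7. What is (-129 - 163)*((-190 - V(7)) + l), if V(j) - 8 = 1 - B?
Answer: 149796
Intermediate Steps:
B = -4 (B = 3 - 7 = -4)
V(j) = 13 (V(j) = 8 + (1 - 1*(-4)) = 8 + (1 + 4) = 8 + 5 = 13)
(-129 - 163)*((-190 - V(7)) + l) = (-129 - 163)*((-190 - 1*13) - 310) = -292*((-190 - 13) - 310) = -292*(-203 - 310) = -292*(-513) = 149796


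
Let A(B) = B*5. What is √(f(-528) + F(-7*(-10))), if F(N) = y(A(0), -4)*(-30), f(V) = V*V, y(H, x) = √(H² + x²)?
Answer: 2*√69666 ≈ 527.89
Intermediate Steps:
A(B) = 5*B
f(V) = V²
F(N) = -120 (F(N) = √((5*0)² + (-4)²)*(-30) = √(0² + 16)*(-30) = √(0 + 16)*(-30) = √16*(-30) = 4*(-30) = -120)
√(f(-528) + F(-7*(-10))) = √((-528)² - 120) = √(278784 - 120) = √278664 = 2*√69666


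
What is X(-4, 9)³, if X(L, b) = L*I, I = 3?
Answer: -1728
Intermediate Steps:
X(L, b) = 3*L (X(L, b) = L*3 = 3*L)
X(-4, 9)³ = (3*(-4))³ = (-12)³ = -1728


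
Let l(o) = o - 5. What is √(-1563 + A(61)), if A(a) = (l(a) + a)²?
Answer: √12126 ≈ 110.12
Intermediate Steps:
l(o) = -5 + o
A(a) = (-5 + 2*a)² (A(a) = ((-5 + a) + a)² = (-5 + 2*a)²)
√(-1563 + A(61)) = √(-1563 + (-5 + 2*61)²) = √(-1563 + (-5 + 122)²) = √(-1563 + 117²) = √(-1563 + 13689) = √12126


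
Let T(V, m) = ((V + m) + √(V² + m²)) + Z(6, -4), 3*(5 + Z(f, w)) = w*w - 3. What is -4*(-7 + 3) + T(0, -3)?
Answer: 46/3 ≈ 15.333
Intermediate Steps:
Z(f, w) = -6 + w²/3 (Z(f, w) = -5 + (w*w - 3)/3 = -5 + (w² - 3)/3 = -5 + (-3 + w²)/3 = -5 + (-1 + w²/3) = -6 + w²/3)
T(V, m) = -⅔ + V + m + √(V² + m²) (T(V, m) = ((V + m) + √(V² + m²)) + (-6 + (⅓)*(-4)²) = (V + m + √(V² + m²)) + (-6 + (⅓)*16) = (V + m + √(V² + m²)) + (-6 + 16/3) = (V + m + √(V² + m²)) - ⅔ = -⅔ + V + m + √(V² + m²))
-4*(-7 + 3) + T(0, -3) = -4*(-7 + 3) + (-⅔ + 0 - 3 + √(0² + (-3)²)) = -4*(-4) + (-⅔ + 0 - 3 + √(0 + 9)) = 16 + (-⅔ + 0 - 3 + √9) = 16 + (-⅔ + 0 - 3 + 3) = 16 - ⅔ = 46/3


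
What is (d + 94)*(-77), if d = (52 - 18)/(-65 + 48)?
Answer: -7084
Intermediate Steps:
d = -2 (d = 34/(-17) = 34*(-1/17) = -2)
(d + 94)*(-77) = (-2 + 94)*(-77) = 92*(-77) = -7084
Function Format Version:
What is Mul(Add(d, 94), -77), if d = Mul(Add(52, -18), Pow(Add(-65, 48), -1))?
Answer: -7084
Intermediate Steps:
d = -2 (d = Mul(34, Pow(-17, -1)) = Mul(34, Rational(-1, 17)) = -2)
Mul(Add(d, 94), -77) = Mul(Add(-2, 94), -77) = Mul(92, -77) = -7084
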